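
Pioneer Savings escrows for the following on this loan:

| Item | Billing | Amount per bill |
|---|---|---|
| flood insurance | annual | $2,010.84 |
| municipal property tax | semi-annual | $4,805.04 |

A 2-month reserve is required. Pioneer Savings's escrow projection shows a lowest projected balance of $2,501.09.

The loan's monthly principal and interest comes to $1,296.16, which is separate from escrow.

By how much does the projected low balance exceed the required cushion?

$564.27

Flood insurance = $2,010.84/yr
Municipal property tax = $4,805.04 × 2 = $9,610.08/yr
Total per year = $2,010.84 + $9,610.08 = $11,620.92
Base monthly escrow = $11,620.92 / 12 = $968.41
Required cushion = 2 × $968.41 = $1,936.82
Surplus = $2,501.09 − $1,936.82 = $564.27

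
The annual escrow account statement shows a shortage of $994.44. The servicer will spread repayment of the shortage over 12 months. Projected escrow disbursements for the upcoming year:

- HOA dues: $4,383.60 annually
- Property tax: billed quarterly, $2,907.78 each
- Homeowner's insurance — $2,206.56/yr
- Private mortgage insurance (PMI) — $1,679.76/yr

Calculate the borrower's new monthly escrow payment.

$1,741.29

HOA dues: $4,383.60
Property tax: $2,907.78 × 4 = $11,631.12
Homeowner's insurance: $2,206.56
Private mortgage insurance (PMI): $1,679.76
Total per year = $4,383.60 + $11,631.12 + $2,206.56 + $1,679.76 = $19,901.04
Monthly = $19,901.04 / 12 = $1,658.42
Monthly shortage recovery: $994.44 / 12 = $82.87
Adjusted monthly = $1,658.42 + $82.87 = $1,741.29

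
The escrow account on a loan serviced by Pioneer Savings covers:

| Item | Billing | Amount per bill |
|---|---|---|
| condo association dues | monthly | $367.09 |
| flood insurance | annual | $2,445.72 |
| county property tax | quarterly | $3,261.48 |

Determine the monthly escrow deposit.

$1,658.06

Condo association dues: $367.09 × 12 = $4,405.08
Flood insurance: $2,445.72
County property tax: $3,261.48 × 4 = $13,045.92
Combined annual = $19,896.72
Monthly escrow = $19,896.72 ÷ 12 = $1,658.06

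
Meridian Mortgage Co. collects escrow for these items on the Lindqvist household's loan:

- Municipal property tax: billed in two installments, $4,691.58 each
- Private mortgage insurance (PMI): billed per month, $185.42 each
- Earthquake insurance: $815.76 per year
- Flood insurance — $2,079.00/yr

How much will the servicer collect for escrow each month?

Municipal property tax = $4,691.58 × 2 = $9,383.16 per year
Private mortgage insurance (PMI) = $185.42 × 12 = $2,225.04 per year
Earthquake insurance = $815.76 per year
Flood insurance = $2,079.00 per year
Annual escrow total = $14,502.96
Monthly escrow = $14,502.96 / 12 = $1,208.58

$1,208.58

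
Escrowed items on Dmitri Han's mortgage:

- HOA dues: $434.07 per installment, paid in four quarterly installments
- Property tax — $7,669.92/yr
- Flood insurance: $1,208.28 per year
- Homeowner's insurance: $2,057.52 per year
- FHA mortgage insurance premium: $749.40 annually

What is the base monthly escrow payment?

HOA dues = $434.07 × 4 = $1,736.28/yr
Property tax = $7,669.92/yr
Flood insurance = $1,208.28/yr
Homeowner's insurance = $2,057.52/yr
FHA mortgage insurance premium = $749.40/yr
Annual escrow total = $13,421.40
Monthly = $13,421.40 ÷ 12 = $1,118.45

$1,118.45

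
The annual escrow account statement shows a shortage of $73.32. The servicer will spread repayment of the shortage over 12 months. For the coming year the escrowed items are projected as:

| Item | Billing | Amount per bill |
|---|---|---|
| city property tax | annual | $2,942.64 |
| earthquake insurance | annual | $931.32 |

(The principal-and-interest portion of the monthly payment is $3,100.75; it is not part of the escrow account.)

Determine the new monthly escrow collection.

City property tax: $2,942.64 per year
Earthquake insurance: $931.32 per year
Yearly total = $3,873.96
Monthly escrow = $3,873.96 / 12 = $322.83
Shortage spread = $73.32 / 12 = $6.11/mo
New monthly escrow = $322.83 + $6.11 = $328.94

$328.94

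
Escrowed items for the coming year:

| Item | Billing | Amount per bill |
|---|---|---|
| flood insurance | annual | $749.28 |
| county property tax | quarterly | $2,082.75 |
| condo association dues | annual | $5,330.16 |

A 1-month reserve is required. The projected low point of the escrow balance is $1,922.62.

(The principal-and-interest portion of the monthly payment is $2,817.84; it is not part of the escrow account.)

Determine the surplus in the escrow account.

Flood insurance = $749.28
County property tax = $2,082.75 × 4 = $8,331.00
Condo association dues = $5,330.16
Yearly total = $14,410.44
Base monthly escrow = $14,410.44 / 12 = $1,200.87
Required cushion = 1 × $1,200.87 = $1,200.87
Excess over cushion: $1,922.62 − $1,200.87 = $721.75

$721.75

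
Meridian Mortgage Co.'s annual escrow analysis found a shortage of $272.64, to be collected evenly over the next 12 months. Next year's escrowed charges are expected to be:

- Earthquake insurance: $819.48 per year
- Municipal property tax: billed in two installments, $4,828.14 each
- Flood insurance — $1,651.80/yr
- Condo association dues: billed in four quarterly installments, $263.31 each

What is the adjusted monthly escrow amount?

$1,121.12

Earthquake insurance = $819.48
Municipal property tax = $4,828.14 × 2 = $9,656.28
Flood insurance = $1,651.80
Condo association dues = $263.31 × 4 = $1,053.24
Total per year = $819.48 + $9,656.28 + $1,651.80 + $1,053.24 = $13,180.80
Monthly escrow = $13,180.80 / 12 = $1,098.40
Monthly shortage recovery: $272.64 ÷ 12 = $22.72
New monthly escrow = $1,098.40 + $22.72 = $1,121.12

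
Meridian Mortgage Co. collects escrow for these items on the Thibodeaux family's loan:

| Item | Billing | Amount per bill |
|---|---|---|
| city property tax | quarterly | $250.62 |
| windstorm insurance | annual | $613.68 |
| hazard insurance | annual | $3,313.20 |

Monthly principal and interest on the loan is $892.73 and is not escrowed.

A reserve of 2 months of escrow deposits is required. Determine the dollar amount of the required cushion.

$821.56

City property tax = $250.62 × 4 = $1,002.48 per year
Windstorm insurance = $613.68 per year
Hazard insurance = $3,313.20 per year
Annual escrow total = $4,929.36
Monthly = $4,929.36 ÷ 12 = $410.78
Required cushion = 2 × $410.78 = $821.56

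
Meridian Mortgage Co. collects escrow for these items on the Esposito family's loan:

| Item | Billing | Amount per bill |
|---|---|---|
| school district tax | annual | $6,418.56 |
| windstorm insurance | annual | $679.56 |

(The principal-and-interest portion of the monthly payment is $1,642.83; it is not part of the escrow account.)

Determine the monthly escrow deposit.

School district tax: $6,418.56 per year
Windstorm insurance: $679.56 per year
Annual escrow total = $7,098.12
Monthly escrow = $7,098.12 ÷ 12 = $591.51

$591.51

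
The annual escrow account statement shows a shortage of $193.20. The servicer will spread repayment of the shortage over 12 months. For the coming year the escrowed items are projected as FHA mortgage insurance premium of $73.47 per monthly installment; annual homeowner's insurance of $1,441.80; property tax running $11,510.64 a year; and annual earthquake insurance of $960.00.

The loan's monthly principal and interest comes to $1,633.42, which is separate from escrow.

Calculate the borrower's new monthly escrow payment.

$1,248.94

FHA mortgage insurance premium: $73.47 × 12 = $881.64/yr
Homeowner's insurance: $1,441.80/yr
Property tax: $11,510.64/yr
Earthquake insurance: $960.00/yr
Total per year = $881.64 + $1,441.80 + $11,510.64 + $960.00 = $14,794.08
Monthly = $14,794.08 ÷ 12 = $1,232.84
Shortage per month = $193.20 ÷ 12 = $16.10
New monthly escrow = $1,232.84 + $16.10 = $1,248.94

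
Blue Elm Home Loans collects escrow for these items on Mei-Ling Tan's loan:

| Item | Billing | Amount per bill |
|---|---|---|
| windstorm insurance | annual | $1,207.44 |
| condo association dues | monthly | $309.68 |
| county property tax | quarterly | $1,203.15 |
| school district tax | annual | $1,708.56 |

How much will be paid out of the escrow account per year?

$11,444.76

Windstorm insurance = $1,207.44 annually
Condo association dues = $309.68 × 12 = $3,716.16 annually
County property tax = $1,203.15 × 4 = $4,812.60 annually
School district tax = $1,708.56 annually
Total annual escrow = $1,207.44 + $3,716.16 + $4,812.60 + $1,708.56 = $11,444.76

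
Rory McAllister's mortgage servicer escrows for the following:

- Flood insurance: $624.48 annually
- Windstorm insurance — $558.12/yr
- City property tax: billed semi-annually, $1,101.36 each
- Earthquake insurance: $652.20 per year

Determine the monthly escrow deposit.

$336.46

Flood insurance = $624.48 per year
Windstorm insurance = $558.12 per year
City property tax = $1,101.36 × 2 = $2,202.72 per year
Earthquake insurance = $652.20 per year
Combined annual = $624.48 + $558.12 + $2,202.72 + $652.20 = $4,037.52
Monthly escrow = $4,037.52 / 12 = $336.46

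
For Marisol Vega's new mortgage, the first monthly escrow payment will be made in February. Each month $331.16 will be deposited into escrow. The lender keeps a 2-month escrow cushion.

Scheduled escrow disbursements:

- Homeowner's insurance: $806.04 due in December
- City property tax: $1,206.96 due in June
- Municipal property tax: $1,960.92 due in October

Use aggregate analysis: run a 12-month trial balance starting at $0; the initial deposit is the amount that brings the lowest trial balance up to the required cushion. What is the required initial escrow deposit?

$993.48

Cushion = 2 × $331.16 = $662.32
Trial balance (start $0, +$331.16 each month, − disbursements):
  Feb: +$331.16 → $331.16
  Mar: +$331.16 → $662.32
  Apr: +$331.16 → $993.48
  May: +$331.16 → $1,324.64
  Jun: +$331.16 − $1,206.96 → $448.84
  Jul: +$331.16 → $780.00
  Aug: +$331.16 → $1,111.16
  Sep: +$331.16 → $1,442.32
  Oct: +$331.16 − $1,960.92 → -$187.44
  Nov: +$331.16 → $143.72
  Dec: +$331.16 − $806.04 → -$331.16
  Jan: +$331.16 → $0.00
Lowest trial balance = -$331.16 (Dec)
Initial deposit = cushion − low point = $662.32 − (-$331.16) = $993.48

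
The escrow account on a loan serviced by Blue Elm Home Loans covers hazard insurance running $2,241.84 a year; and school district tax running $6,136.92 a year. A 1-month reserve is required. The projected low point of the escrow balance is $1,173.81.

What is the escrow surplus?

$475.58

Hazard insurance — $2,241.84 annually
School district tax — $6,136.92 annually
Yearly total = $2,241.84 + $6,136.92 = $8,378.76
Monthly = $8,378.76 / 12 = $698.23
Required reserve = 1 × $698.23 = $698.23
Excess over cushion: $1,173.81 − $698.23 = $475.58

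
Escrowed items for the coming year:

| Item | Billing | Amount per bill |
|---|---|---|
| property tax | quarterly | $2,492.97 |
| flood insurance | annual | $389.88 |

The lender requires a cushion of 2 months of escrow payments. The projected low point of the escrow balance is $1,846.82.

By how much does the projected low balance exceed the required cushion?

$119.86

Property tax: $2,492.97 × 4 = $9,971.88 annually
Flood insurance: $389.88 annually
Combined annual = $10,361.76
Per month = $10,361.76 ÷ 12 = $863.48
Cushion = 2 × $863.48 = $1,726.96
Excess over cushion: $1,846.82 − $1,726.96 = $119.86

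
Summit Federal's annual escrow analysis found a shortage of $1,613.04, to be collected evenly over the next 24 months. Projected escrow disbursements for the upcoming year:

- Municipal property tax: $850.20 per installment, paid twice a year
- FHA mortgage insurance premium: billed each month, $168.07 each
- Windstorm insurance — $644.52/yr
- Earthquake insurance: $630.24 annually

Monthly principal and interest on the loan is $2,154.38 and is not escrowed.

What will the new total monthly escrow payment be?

Municipal property tax: $850.20 × 2 = $1,700.40/yr
FHA mortgage insurance premium: $168.07 × 12 = $2,016.84/yr
Windstorm insurance: $644.52/yr
Earthquake insurance: $630.24/yr
Total annual escrow = $4,992.00
Monthly escrow = $4,992.00 / 12 = $416.00
Monthly shortage recovery: $1,613.04 / 24 = $67.21
Adjusted monthly = $416.00 + $67.21 = $483.21

$483.21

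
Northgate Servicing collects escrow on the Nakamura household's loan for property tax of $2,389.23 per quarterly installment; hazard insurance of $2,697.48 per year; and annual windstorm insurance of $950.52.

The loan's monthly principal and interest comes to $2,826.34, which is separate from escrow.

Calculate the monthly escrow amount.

$1,100.41

Property tax: $2,389.23 × 4 = $9,556.92 per year
Hazard insurance: $2,697.48 per year
Windstorm insurance: $950.52 per year
Annual escrow total = $9,556.92 + $2,697.48 + $950.52 = $13,204.92
Monthly = $13,204.92 / 12 = $1,100.41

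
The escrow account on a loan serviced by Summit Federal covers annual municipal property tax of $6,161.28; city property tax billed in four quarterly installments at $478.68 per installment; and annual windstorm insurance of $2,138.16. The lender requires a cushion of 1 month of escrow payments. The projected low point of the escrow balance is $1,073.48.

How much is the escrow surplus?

Municipal property tax — $6,161.28 per year
City property tax — $478.68 × 4 = $1,914.72 per year
Windstorm insurance — $2,138.16 per year
Annual escrow total = $6,161.28 + $1,914.72 + $2,138.16 = $10,214.16
Monthly escrow = $10,214.16 / 12 = $851.18
Cushion = 1 × $851.18 = $851.18
Surplus = $1,073.48 − $851.18 = $222.30

$222.30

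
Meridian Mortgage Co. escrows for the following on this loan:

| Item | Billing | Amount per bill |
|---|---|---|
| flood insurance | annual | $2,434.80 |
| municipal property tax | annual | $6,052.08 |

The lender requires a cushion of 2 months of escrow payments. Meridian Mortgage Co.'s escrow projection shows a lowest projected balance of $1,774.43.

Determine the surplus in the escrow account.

Flood insurance = $2,434.80/yr
Municipal property tax = $6,052.08/yr
Total per year = $2,434.80 + $6,052.08 = $8,486.88
Per month = $8,486.88 / 12 = $707.24
Required cushion = 2 × $707.24 = $1,414.48
Surplus = $1,774.43 − $1,414.48 = $359.95

$359.95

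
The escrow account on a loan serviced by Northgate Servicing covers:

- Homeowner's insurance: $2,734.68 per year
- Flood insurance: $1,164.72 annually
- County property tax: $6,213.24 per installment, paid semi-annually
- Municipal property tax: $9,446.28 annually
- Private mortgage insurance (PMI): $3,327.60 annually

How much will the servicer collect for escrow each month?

$2,424.98

Homeowner's insurance — $2,734.68/yr
Flood insurance — $1,164.72/yr
County property tax — $6,213.24 × 2 = $12,426.48/yr
Municipal property tax — $9,446.28/yr
Private mortgage insurance (PMI) — $3,327.60/yr
Total per year = $2,734.68 + $1,164.72 + $12,426.48 + $9,446.28 + $3,327.60 = $29,099.76
Monthly = $29,099.76 ÷ 12 = $2,424.98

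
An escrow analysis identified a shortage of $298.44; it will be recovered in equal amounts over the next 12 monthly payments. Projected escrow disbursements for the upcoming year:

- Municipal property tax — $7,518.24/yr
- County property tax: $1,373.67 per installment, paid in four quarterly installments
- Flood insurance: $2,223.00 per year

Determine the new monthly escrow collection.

$1,294.53

Municipal property tax: $7,518.24 annually
County property tax: $1,373.67 × 4 = $5,494.68 annually
Flood insurance: $2,223.00 annually
Annual escrow total = $7,518.24 + $5,494.68 + $2,223.00 = $15,235.92
Per month = $15,235.92 ÷ 12 = $1,269.66
Shortage spread = $298.44 / 12 = $24.87/mo
New monthly escrow = $1,269.66 + $24.87 = $1,294.53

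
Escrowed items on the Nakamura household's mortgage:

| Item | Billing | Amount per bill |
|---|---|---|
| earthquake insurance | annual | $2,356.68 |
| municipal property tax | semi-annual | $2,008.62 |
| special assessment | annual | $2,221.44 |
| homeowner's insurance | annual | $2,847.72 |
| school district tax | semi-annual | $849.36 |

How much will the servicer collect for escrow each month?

$1,095.15

Earthquake insurance — $2,356.68 annually
Municipal property tax — $2,008.62 × 2 = $4,017.24 annually
Special assessment — $2,221.44 annually
Homeowner's insurance — $2,847.72 annually
School district tax — $849.36 × 2 = $1,698.72 annually
Total annual escrow = $2,356.68 + $4,017.24 + $2,221.44 + $2,847.72 + $1,698.72 = $13,141.80
Base monthly escrow = $13,141.80 / 12 = $1,095.15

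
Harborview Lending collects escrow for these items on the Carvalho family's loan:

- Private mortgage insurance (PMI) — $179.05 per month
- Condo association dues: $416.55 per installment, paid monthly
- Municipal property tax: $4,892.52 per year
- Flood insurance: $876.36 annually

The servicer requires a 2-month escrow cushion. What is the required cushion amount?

$2,152.68

Private mortgage insurance (PMI): $179.05 × 12 = $2,148.60 per year
Condo association dues: $416.55 × 12 = $4,998.60 per year
Municipal property tax: $4,892.52 per year
Flood insurance: $876.36 per year
Combined annual = $2,148.60 + $4,998.60 + $4,892.52 + $876.36 = $12,916.08
Monthly = $12,916.08 ÷ 12 = $1,076.34
Reserve = 2 × $1,076.34 = $2,152.68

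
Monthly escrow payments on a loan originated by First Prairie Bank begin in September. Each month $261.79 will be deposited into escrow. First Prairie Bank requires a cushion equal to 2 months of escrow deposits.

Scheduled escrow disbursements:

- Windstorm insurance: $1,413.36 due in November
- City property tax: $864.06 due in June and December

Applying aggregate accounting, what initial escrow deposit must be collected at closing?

$1,753.84

Cushion = 2 × $261.79 = $523.58
Trial balance (start $0, +$261.79 each month, − disbursements):
  Sep: +$261.79 → $261.79
  Oct: +$261.79 → $523.58
  Nov: +$261.79 − $1,413.36 → -$627.99
  Dec: +$261.79 − $864.06 → -$1,230.26
  Jan: +$261.79 → -$968.47
  Feb: +$261.79 → -$706.68
  Mar: +$261.79 → -$444.89
  Apr: +$261.79 → -$183.10
  May: +$261.79 → $78.69
  Jun: +$261.79 − $864.06 → -$523.58
  Jul: +$261.79 → -$261.79
  Aug: +$261.79 → $0.00
Lowest trial balance = -$1,230.26 (Dec)
Initial deposit = cushion − low point = $523.58 − (-$1,230.26) = $1,753.84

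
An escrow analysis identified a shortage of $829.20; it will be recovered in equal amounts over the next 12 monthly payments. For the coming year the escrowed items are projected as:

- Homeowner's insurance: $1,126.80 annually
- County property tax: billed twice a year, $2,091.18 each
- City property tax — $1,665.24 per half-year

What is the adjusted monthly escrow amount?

$789.07

Homeowner's insurance — $1,126.80/yr
County property tax — $2,091.18 × 2 = $4,182.36/yr
City property tax — $1,665.24 × 2 = $3,330.48/yr
Total per year = $1,126.80 + $4,182.36 + $3,330.48 = $8,639.64
Per month = $8,639.64 ÷ 12 = $719.97
Shortage spread = $829.20 ÷ 12 = $69.10/mo
Adjusted monthly = $719.97 + $69.10 = $789.07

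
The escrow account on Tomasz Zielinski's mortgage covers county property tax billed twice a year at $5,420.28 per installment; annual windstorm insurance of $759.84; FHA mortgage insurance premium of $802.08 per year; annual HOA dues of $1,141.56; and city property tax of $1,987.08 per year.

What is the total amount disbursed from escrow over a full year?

$15,531.12

County property tax: $5,420.28 × 2 = $10,840.56
Windstorm insurance: $759.84
FHA mortgage insurance premium: $802.08
HOA dues: $1,141.56
City property tax: $1,987.08
Yearly total = $15,531.12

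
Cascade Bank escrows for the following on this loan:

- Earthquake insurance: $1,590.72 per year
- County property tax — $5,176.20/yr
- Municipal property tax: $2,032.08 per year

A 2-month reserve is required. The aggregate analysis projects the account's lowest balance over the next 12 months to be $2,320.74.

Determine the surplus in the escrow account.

Earthquake insurance = $1,590.72 per year
County property tax = $5,176.20 per year
Municipal property tax = $2,032.08 per year
Annual escrow total = $8,799.00
Per month = $8,799.00 / 12 = $733.25
Cushion = 2 × $733.25 = $1,466.50
Surplus = $2,320.74 − $1,466.50 = $854.24

$854.24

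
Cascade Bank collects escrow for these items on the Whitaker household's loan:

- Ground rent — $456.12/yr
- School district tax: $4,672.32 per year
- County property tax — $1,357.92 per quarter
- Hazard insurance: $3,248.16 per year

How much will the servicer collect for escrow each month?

$1,150.69

Ground rent = $456.12
School district tax = $4,672.32
County property tax = $1,357.92 × 4 = $5,431.68
Hazard insurance = $3,248.16
Combined annual = $456.12 + $4,672.32 + $5,431.68 + $3,248.16 = $13,808.28
Per month = $13,808.28 ÷ 12 = $1,150.69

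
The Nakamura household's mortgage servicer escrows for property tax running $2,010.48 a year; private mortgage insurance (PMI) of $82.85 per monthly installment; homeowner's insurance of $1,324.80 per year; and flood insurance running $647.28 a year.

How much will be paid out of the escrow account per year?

$4,976.76

Property tax = $2,010.48
Private mortgage insurance (PMI) = $82.85 × 12 = $994.20
Homeowner's insurance = $1,324.80
Flood insurance = $647.28
Combined annual = $2,010.48 + $994.20 + $1,324.80 + $647.28 = $4,976.76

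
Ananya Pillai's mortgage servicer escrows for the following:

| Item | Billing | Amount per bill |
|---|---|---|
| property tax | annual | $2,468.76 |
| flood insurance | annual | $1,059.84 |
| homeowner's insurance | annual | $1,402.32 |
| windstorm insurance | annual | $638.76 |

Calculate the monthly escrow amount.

$464.14

Property tax — $2,468.76 per year
Flood insurance — $1,059.84 per year
Homeowner's insurance — $1,402.32 per year
Windstorm insurance — $638.76 per year
Yearly total = $2,468.76 + $1,059.84 + $1,402.32 + $638.76 = $5,569.68
Base monthly escrow = $5,569.68 ÷ 12 = $464.14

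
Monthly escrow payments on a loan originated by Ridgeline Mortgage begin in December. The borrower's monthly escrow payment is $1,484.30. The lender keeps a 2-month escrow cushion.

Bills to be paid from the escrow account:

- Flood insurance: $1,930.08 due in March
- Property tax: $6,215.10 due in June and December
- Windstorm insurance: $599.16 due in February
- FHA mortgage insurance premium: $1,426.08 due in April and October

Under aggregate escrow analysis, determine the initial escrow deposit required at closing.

$8,964.02

Cushion = 2 × $1,484.30 = $2,968.60
Trial balance (start $0, +$1,484.30 each month, − disbursements):
  Dec: +$1,484.30 − $6,215.10 → -$4,730.80
  Jan: +$1,484.30 → -$3,246.50
  Feb: +$1,484.30 − $599.16 → -$2,361.36
  Mar: +$1,484.30 − $1,930.08 → -$2,807.14
  Apr: +$1,484.30 − $1,426.08 → -$2,748.92
  May: +$1,484.30 → -$1,264.62
  Jun: +$1,484.30 − $6,215.10 → -$5,995.42
  Jul: +$1,484.30 → -$4,511.12
  Aug: +$1,484.30 → -$3,026.82
  Sep: +$1,484.30 → -$1,542.52
  Oct: +$1,484.30 − $1,426.08 → -$1,484.30
  Nov: +$1,484.30 → $0.00
Lowest trial balance = -$5,995.42 (Jun)
Initial deposit = cushion − low point = $2,968.60 − (-$5,995.42) = $8,964.02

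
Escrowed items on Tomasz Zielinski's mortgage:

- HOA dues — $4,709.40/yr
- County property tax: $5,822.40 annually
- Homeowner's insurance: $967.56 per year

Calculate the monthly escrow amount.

HOA dues: $4,709.40 annually
County property tax: $5,822.40 annually
Homeowner's insurance: $967.56 annually
Yearly total = $11,499.36
Base monthly escrow = $11,499.36 / 12 = $958.28

$958.28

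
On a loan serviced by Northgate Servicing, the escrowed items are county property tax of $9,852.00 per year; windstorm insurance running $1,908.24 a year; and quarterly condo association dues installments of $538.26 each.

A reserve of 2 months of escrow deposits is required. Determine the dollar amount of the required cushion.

County property tax — $9,852.00/yr
Windstorm insurance — $1,908.24/yr
Condo association dues — $538.26 × 4 = $2,153.04/yr
Combined annual = $9,852.00 + $1,908.24 + $2,153.04 = $13,913.28
Base monthly escrow = $13,913.28 ÷ 12 = $1,159.44
Cushion = 2 × $1,159.44 = $2,318.88

$2,318.88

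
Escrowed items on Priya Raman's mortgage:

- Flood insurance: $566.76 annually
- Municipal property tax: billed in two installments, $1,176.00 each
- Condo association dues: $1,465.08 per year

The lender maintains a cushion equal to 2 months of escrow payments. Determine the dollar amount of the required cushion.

Flood insurance = $566.76 per year
Municipal property tax = $1,176.00 × 2 = $2,352.00 per year
Condo association dues = $1,465.08 per year
Combined annual = $566.76 + $2,352.00 + $1,465.08 = $4,383.84
Monthly = $4,383.84 ÷ 12 = $365.32
Reserve = 2 × $365.32 = $730.64

$730.64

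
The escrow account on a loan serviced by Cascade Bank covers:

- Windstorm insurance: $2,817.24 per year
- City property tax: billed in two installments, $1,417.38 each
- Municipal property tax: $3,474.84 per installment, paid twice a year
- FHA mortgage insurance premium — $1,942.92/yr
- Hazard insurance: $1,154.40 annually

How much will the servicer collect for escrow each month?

Windstorm insurance — $2,817.24 per year
City property tax — $1,417.38 × 2 = $2,834.76 per year
Municipal property tax — $3,474.84 × 2 = $6,949.68 per year
FHA mortgage insurance premium — $1,942.92 per year
Hazard insurance — $1,154.40 per year
Total per year = $2,817.24 + $2,834.76 + $6,949.68 + $1,942.92 + $1,154.40 = $15,699.00
Base monthly escrow = $15,699.00 ÷ 12 = $1,308.25

$1,308.25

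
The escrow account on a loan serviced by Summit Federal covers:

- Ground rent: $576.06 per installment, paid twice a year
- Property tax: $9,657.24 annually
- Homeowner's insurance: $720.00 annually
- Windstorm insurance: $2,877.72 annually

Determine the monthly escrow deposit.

Ground rent: $576.06 × 2 = $1,152.12 per year
Property tax: $9,657.24 per year
Homeowner's insurance: $720.00 per year
Windstorm insurance: $2,877.72 per year
Total per year = $1,152.12 + $9,657.24 + $720.00 + $2,877.72 = $14,407.08
Per month = $14,407.08 ÷ 12 = $1,200.59

$1,200.59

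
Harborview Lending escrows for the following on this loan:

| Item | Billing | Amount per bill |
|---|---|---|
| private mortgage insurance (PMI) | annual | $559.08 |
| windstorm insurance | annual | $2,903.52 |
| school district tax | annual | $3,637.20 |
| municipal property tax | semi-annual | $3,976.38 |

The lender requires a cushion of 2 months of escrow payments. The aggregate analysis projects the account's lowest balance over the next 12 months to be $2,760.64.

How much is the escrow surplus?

Private mortgage insurance (PMI) = $559.08 annually
Windstorm insurance = $2,903.52 annually
School district tax = $3,637.20 annually
Municipal property tax = $3,976.38 × 2 = $7,952.76 annually
Yearly total = $15,052.56
Per month = $15,052.56 / 12 = $1,254.38
Required reserve = 2 × $1,254.38 = $2,508.76
Excess over cushion: $2,760.64 − $2,508.76 = $251.88

$251.88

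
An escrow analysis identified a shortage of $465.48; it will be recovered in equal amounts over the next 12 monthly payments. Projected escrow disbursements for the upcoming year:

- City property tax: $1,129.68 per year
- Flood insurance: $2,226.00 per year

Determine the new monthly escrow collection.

$318.43

City property tax = $1,129.68 per year
Flood insurance = $2,226.00 per year
Combined annual = $3,355.68
Monthly = $3,355.68 ÷ 12 = $279.64
Monthly shortage recovery: $465.48 ÷ 12 = $38.79
New monthly escrow = $279.64 + $38.79 = $318.43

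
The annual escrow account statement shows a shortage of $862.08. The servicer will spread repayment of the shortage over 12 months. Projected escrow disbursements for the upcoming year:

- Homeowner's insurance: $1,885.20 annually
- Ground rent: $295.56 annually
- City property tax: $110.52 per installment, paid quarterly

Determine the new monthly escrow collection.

$290.41

Homeowner's insurance — $1,885.20 annually
Ground rent — $295.56 annually
City property tax — $110.52 × 4 = $442.08 annually
Combined annual = $1,885.20 + $295.56 + $442.08 = $2,622.84
Base monthly escrow = $2,622.84 ÷ 12 = $218.57
Shortage spread = $862.08 ÷ 12 = $71.84/mo
Adjusted monthly = $218.57 + $71.84 = $290.41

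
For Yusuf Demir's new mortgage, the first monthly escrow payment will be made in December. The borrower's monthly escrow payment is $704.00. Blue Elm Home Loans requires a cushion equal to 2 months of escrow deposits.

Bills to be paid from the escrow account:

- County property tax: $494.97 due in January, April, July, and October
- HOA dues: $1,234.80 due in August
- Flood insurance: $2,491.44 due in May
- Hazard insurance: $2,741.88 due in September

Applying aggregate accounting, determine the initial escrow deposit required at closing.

$2,321.03

Cushion = 2 × $704.00 = $1,408.00
Trial balance (start $0, +$704.00 each month, − disbursements):
  Dec: +$704.00 → $704.00
  Jan: +$704.00 − $494.97 → $913.03
  Feb: +$704.00 → $1,617.03
  Mar: +$704.00 → $2,321.03
  Apr: +$704.00 − $494.97 → $2,530.06
  May: +$704.00 − $2,491.44 → $742.62
  Jun: +$704.00 → $1,446.62
  Jul: +$704.00 − $494.97 → $1,655.65
  Aug: +$704.00 − $1,234.80 → $1,124.85
  Sep: +$704.00 − $2,741.88 → -$913.03
  Oct: +$704.00 − $494.97 → -$704.00
  Nov: +$704.00 → $0.00
Lowest trial balance = -$913.03 (Sep)
Initial deposit = cushion − low point = $1,408.00 − (-$913.03) = $2,321.03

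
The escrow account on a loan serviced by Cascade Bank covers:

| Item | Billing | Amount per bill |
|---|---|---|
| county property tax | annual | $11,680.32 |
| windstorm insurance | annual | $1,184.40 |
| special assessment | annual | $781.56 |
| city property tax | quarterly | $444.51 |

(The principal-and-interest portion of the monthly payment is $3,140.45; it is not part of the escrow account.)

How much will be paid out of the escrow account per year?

$15,424.32

County property tax = $11,680.32
Windstorm insurance = $1,184.40
Special assessment = $781.56
City property tax = $444.51 × 4 = $1,778.04
Total annual escrow = $11,680.32 + $1,184.40 + $781.56 + $1,778.04 = $15,424.32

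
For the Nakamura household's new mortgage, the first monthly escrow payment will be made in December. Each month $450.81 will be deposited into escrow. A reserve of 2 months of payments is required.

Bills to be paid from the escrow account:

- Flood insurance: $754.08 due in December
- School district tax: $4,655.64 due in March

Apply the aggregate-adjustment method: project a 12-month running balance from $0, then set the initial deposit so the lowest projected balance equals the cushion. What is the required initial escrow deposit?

Cushion = 2 × $450.81 = $901.62
Trial balance (start $0, +$450.81 each month, − disbursements):
  Dec: +$450.81 − $754.08 → -$303.27
  Jan: +$450.81 → $147.54
  Feb: +$450.81 → $598.35
  Mar: +$450.81 − $4,655.64 → -$3,606.48
  Apr: +$450.81 → -$3,155.67
  May: +$450.81 → -$2,704.86
  Jun: +$450.81 → -$2,254.05
  Jul: +$450.81 → -$1,803.24
  Aug: +$450.81 → -$1,352.43
  Sep: +$450.81 → -$901.62
  Oct: +$450.81 → -$450.81
  Nov: +$450.81 → $0.00
Lowest trial balance = -$3,606.48 (Mar)
Initial deposit = cushion − low point = $901.62 − (-$3,606.48) = $4,508.10

$4,508.10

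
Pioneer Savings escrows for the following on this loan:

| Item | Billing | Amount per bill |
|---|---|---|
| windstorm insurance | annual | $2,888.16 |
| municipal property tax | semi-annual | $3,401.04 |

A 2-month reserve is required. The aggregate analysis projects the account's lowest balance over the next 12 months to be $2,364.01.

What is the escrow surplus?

Windstorm insurance = $2,888.16 per year
Municipal property tax = $3,401.04 × 2 = $6,802.08 per year
Total annual escrow = $9,690.24
Base monthly escrow = $9,690.24 / 12 = $807.52
Required cushion = 2 × $807.52 = $1,615.04
Excess over cushion: $2,364.01 − $1,615.04 = $748.97

$748.97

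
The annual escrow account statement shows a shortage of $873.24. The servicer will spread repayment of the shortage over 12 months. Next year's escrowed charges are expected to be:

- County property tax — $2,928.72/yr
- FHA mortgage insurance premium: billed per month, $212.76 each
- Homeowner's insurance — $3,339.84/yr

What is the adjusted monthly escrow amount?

$807.91

County property tax = $2,928.72/yr
FHA mortgage insurance premium = $212.76 × 12 = $2,553.12/yr
Homeowner's insurance = $3,339.84/yr
Total per year = $8,821.68
Monthly escrow = $8,821.68 / 12 = $735.14
Shortage spread = $873.24 ÷ 12 = $72.77/mo
Adjusted monthly = $735.14 + $72.77 = $807.91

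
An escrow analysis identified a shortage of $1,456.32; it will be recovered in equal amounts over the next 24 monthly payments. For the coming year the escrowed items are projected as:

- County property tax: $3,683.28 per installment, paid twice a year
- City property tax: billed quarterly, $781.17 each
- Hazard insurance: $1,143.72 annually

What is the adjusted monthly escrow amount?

$1,030.26

County property tax — $3,683.28 × 2 = $7,366.56/yr
City property tax — $781.17 × 4 = $3,124.68/yr
Hazard insurance — $1,143.72/yr
Yearly total = $11,634.96
Base monthly escrow = $11,634.96 / 12 = $969.58
Monthly shortage recovery: $1,456.32 / 24 = $60.68
New monthly escrow = $969.58 + $60.68 = $1,030.26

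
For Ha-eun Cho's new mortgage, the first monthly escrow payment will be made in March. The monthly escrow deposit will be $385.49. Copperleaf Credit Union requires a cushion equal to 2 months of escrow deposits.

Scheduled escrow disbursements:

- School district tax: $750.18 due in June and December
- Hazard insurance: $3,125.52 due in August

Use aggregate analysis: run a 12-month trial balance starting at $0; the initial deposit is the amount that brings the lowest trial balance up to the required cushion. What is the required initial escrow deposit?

$2,333.74

Cushion = 2 × $385.49 = $770.98
Trial balance (start $0, +$385.49 each month, − disbursements):
  Mar: +$385.49 → $385.49
  Apr: +$385.49 → $770.98
  May: +$385.49 → $1,156.47
  Jun: +$385.49 − $750.18 → $791.78
  Jul: +$385.49 → $1,177.27
  Aug: +$385.49 − $3,125.52 → -$1,562.76
  Sep: +$385.49 → -$1,177.27
  Oct: +$385.49 → -$791.78
  Nov: +$385.49 → -$406.29
  Dec: +$385.49 − $750.18 → -$770.98
  Jan: +$385.49 → -$385.49
  Feb: +$385.49 → $0.00
Lowest trial balance = -$1,562.76 (Aug)
Initial deposit = cushion − low point = $770.98 − (-$1,562.76) = $2,333.74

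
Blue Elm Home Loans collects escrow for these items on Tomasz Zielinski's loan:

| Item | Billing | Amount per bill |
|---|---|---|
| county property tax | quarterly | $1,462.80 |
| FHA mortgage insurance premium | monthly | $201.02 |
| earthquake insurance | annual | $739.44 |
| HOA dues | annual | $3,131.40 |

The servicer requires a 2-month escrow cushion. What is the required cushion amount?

County property tax = $1,462.80 × 4 = $5,851.20/yr
FHA mortgage insurance premium = $201.02 × 12 = $2,412.24/yr
Earthquake insurance = $739.44/yr
HOA dues = $3,131.40/yr
Total annual escrow = $5,851.20 + $2,412.24 + $739.44 + $3,131.40 = $12,134.28
Monthly escrow = $12,134.28 / 12 = $1,011.19
Required cushion = 2 × $1,011.19 = $2,022.38

$2,022.38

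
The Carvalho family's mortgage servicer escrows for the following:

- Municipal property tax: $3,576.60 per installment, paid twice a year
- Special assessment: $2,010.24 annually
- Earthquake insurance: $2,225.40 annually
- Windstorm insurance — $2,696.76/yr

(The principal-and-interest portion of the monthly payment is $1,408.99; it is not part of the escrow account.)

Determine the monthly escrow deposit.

$1,173.80

Municipal property tax = $3,576.60 × 2 = $7,153.20 annually
Special assessment = $2,010.24 annually
Earthquake insurance = $2,225.40 annually
Windstorm insurance = $2,696.76 annually
Combined annual = $14,085.60
Monthly escrow = $14,085.60 / 12 = $1,173.80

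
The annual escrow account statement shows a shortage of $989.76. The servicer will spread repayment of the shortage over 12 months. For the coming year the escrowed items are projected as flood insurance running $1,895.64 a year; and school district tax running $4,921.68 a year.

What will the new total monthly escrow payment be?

Flood insurance: $1,895.64
School district tax: $4,921.68
Combined annual = $6,817.32
Base monthly escrow = $6,817.32 ÷ 12 = $568.11
Monthly shortage recovery: $989.76 / 12 = $82.48
Adjusted monthly = $568.11 + $82.48 = $650.59

$650.59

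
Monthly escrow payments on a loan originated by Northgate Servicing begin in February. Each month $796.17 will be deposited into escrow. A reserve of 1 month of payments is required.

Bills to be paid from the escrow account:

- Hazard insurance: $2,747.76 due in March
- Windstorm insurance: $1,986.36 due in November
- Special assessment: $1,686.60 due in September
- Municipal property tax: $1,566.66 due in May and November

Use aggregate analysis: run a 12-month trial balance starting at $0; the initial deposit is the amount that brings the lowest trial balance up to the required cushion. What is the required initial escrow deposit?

Cushion = 1 × $796.17 = $796.17
Trial balance (start $0, +$796.17 each month, − disbursements):
  Feb: +$796.17 → $796.17
  Mar: +$796.17 − $2,747.76 → -$1,155.42
  Apr: +$796.17 → -$359.25
  May: +$796.17 − $1,566.66 → -$1,129.74
  Jun: +$796.17 → -$333.57
  Jul: +$796.17 → $462.60
  Aug: +$796.17 → $1,258.77
  Sep: +$796.17 − $1,686.60 → $368.34
  Oct: +$796.17 → $1,164.51
  Nov: +$796.17 − $3,553.02 → -$1,592.34
  Dec: +$796.17 → -$796.17
  Jan: +$796.17 → $0.00
Lowest trial balance = -$1,592.34 (Nov)
Initial deposit = cushion − low point = $796.17 − (-$1,592.34) = $2,388.51

$2,388.51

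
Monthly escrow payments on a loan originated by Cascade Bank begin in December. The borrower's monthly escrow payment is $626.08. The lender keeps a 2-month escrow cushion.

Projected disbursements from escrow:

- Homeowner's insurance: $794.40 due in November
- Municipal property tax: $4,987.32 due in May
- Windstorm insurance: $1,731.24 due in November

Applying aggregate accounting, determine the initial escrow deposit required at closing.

$2,483.00

Cushion = 2 × $626.08 = $1,252.16
Trial balance (start $0, +$626.08 each month, − disbursements):
  Dec: +$626.08 → $626.08
  Jan: +$626.08 → $1,252.16
  Feb: +$626.08 → $1,878.24
  Mar: +$626.08 → $2,504.32
  Apr: +$626.08 → $3,130.40
  May: +$626.08 − $4,987.32 → -$1,230.84
  Jun: +$626.08 → -$604.76
  Jul: +$626.08 → $21.32
  Aug: +$626.08 → $647.40
  Sep: +$626.08 → $1,273.48
  Oct: +$626.08 → $1,899.56
  Nov: +$626.08 − $2,525.64 → $0.00
Lowest trial balance = -$1,230.84 (May)
Initial deposit = cushion − low point = $1,252.16 − (-$1,230.84) = $2,483.00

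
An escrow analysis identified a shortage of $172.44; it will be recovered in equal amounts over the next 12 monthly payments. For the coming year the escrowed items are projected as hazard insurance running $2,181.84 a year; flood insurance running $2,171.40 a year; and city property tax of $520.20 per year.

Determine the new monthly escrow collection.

$420.49

Hazard insurance = $2,181.84 annually
Flood insurance = $2,171.40 annually
City property tax = $520.20 annually
Combined annual = $2,181.84 + $2,171.40 + $520.20 = $4,873.44
Monthly = $4,873.44 ÷ 12 = $406.12
Shortage per month = $172.44 / 12 = $14.37
New monthly escrow = $406.12 + $14.37 = $420.49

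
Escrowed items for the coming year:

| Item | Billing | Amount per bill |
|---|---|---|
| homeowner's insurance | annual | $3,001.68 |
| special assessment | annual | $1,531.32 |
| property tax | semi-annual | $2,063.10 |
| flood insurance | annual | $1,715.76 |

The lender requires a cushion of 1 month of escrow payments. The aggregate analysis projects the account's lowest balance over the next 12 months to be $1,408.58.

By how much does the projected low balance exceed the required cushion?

Homeowner's insurance — $3,001.68
Special assessment — $1,531.32
Property tax — $2,063.10 × 2 = $4,126.20
Flood insurance — $1,715.76
Annual escrow total = $3,001.68 + $1,531.32 + $4,126.20 + $1,715.76 = $10,374.96
Monthly escrow = $10,374.96 ÷ 12 = $864.58
Required cushion = 1 × $864.58 = $864.58
Excess over cushion: $1,408.58 − $864.58 = $544.00

$544.00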